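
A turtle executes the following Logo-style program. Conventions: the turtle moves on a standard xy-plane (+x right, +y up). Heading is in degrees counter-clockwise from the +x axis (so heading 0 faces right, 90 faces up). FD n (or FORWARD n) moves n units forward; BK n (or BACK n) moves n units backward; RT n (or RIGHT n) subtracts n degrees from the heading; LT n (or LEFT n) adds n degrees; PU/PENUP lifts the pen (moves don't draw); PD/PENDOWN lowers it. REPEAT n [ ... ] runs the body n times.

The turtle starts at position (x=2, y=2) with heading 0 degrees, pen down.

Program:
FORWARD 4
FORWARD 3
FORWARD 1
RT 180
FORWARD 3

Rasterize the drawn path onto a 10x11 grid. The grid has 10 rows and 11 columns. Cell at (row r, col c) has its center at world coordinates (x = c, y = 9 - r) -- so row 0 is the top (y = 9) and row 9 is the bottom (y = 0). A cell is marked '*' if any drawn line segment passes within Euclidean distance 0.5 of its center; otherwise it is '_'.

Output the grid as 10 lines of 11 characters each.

Segment 0: (2,2) -> (6,2)
Segment 1: (6,2) -> (9,2)
Segment 2: (9,2) -> (10,2)
Segment 3: (10,2) -> (7,2)

Answer: ___________
___________
___________
___________
___________
___________
___________
__*********
___________
___________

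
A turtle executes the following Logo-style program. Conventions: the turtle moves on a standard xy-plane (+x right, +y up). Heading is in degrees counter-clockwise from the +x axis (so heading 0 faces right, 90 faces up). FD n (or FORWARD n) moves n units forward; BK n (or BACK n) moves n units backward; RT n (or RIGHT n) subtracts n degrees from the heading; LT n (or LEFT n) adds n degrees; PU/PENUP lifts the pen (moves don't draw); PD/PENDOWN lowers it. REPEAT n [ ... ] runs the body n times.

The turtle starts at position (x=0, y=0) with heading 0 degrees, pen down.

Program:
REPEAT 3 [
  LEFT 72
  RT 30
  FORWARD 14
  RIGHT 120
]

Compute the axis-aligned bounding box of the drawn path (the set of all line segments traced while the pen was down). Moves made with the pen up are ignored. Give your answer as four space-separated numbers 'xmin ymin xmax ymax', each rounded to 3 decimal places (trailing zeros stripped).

Executing turtle program step by step:
Start: pos=(0,0), heading=0, pen down
REPEAT 3 [
  -- iteration 1/3 --
  LT 72: heading 0 -> 72
  RT 30: heading 72 -> 42
  FD 14: (0,0) -> (10.404,9.368) [heading=42, draw]
  RT 120: heading 42 -> 282
  -- iteration 2/3 --
  LT 72: heading 282 -> 354
  RT 30: heading 354 -> 324
  FD 14: (10.404,9.368) -> (21.73,1.139) [heading=324, draw]
  RT 120: heading 324 -> 204
  -- iteration 3/3 --
  LT 72: heading 204 -> 276
  RT 30: heading 276 -> 246
  FD 14: (21.73,1.139) -> (16.036,-11.651) [heading=246, draw]
  RT 120: heading 246 -> 126
]
Final: pos=(16.036,-11.651), heading=126, 3 segment(s) drawn

Segment endpoints: x in {0, 10.404, 16.036, 21.73}, y in {-11.651, 0, 1.139, 9.368}
xmin=0, ymin=-11.651, xmax=21.73, ymax=9.368

Answer: 0 -11.651 21.73 9.368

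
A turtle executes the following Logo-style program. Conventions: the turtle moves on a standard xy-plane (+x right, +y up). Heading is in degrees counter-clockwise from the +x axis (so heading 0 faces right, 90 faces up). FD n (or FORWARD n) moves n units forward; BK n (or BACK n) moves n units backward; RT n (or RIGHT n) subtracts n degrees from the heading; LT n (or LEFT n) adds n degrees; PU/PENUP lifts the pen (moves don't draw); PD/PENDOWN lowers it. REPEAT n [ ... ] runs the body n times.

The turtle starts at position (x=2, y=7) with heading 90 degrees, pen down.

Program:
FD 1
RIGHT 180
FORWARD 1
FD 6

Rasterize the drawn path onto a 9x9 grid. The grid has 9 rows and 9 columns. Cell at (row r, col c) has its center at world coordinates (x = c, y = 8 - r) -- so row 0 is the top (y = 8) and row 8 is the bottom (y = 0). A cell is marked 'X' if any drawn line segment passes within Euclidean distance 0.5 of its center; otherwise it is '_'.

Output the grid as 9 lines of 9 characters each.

Segment 0: (2,7) -> (2,8)
Segment 1: (2,8) -> (2,7)
Segment 2: (2,7) -> (2,1)

Answer: __X______
__X______
__X______
__X______
__X______
__X______
__X______
__X______
_________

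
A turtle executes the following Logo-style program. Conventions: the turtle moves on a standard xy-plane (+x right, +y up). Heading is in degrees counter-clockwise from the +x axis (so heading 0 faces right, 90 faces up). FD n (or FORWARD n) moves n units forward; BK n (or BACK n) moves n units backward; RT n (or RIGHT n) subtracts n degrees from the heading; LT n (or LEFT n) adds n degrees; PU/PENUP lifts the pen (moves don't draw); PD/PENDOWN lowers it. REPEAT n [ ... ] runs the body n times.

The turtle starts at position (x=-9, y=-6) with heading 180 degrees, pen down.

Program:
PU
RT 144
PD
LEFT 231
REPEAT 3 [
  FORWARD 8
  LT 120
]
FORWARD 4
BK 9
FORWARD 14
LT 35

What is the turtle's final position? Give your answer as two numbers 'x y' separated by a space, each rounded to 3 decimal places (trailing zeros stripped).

Executing turtle program step by step:
Start: pos=(-9,-6), heading=180, pen down
PU: pen up
RT 144: heading 180 -> 36
PD: pen down
LT 231: heading 36 -> 267
REPEAT 3 [
  -- iteration 1/3 --
  FD 8: (-9,-6) -> (-9.419,-13.989) [heading=267, draw]
  LT 120: heading 267 -> 27
  -- iteration 2/3 --
  FD 8: (-9.419,-13.989) -> (-2.291,-10.357) [heading=27, draw]
  LT 120: heading 27 -> 147
  -- iteration 3/3 --
  FD 8: (-2.291,-10.357) -> (-9,-6) [heading=147, draw]
  LT 120: heading 147 -> 267
]
FD 4: (-9,-6) -> (-9.209,-9.995) [heading=267, draw]
BK 9: (-9.209,-9.995) -> (-8.738,-1.007) [heading=267, draw]
FD 14: (-8.738,-1.007) -> (-9.471,-14.988) [heading=267, draw]
LT 35: heading 267 -> 302
Final: pos=(-9.471,-14.988), heading=302, 6 segment(s) drawn

Answer: -9.471 -14.988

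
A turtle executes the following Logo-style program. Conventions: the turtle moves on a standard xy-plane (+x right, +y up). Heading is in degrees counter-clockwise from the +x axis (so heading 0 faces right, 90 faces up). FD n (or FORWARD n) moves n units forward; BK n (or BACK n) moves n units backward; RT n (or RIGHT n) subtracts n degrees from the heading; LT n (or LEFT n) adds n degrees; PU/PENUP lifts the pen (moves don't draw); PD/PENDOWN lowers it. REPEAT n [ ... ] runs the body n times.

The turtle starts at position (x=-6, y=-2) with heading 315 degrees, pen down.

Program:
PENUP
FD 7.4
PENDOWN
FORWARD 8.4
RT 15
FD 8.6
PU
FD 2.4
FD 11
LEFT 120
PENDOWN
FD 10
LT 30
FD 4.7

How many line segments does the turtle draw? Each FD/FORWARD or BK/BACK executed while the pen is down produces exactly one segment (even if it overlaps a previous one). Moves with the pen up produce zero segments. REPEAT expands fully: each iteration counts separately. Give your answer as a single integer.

Answer: 4

Derivation:
Executing turtle program step by step:
Start: pos=(-6,-2), heading=315, pen down
PU: pen up
FD 7.4: (-6,-2) -> (-0.767,-7.233) [heading=315, move]
PD: pen down
FD 8.4: (-0.767,-7.233) -> (5.172,-13.172) [heading=315, draw]
RT 15: heading 315 -> 300
FD 8.6: (5.172,-13.172) -> (9.472,-20.62) [heading=300, draw]
PU: pen up
FD 2.4: (9.472,-20.62) -> (10.672,-22.699) [heading=300, move]
FD 11: (10.672,-22.699) -> (16.172,-32.225) [heading=300, move]
LT 120: heading 300 -> 60
PD: pen down
FD 10: (16.172,-32.225) -> (21.172,-23.565) [heading=60, draw]
LT 30: heading 60 -> 90
FD 4.7: (21.172,-23.565) -> (21.172,-18.865) [heading=90, draw]
Final: pos=(21.172,-18.865), heading=90, 4 segment(s) drawn
Segments drawn: 4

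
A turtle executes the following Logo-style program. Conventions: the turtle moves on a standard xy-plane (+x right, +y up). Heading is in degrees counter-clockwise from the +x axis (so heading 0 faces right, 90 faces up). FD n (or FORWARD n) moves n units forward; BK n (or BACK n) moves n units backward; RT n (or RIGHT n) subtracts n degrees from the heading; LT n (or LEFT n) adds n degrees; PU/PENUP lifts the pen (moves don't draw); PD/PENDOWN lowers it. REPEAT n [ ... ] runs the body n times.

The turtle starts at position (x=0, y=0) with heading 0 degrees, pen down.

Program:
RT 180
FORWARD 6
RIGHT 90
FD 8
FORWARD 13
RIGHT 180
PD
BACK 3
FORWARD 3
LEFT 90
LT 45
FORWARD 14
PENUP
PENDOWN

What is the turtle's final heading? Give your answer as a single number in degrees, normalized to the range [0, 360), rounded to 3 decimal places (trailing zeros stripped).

Answer: 45

Derivation:
Executing turtle program step by step:
Start: pos=(0,0), heading=0, pen down
RT 180: heading 0 -> 180
FD 6: (0,0) -> (-6,0) [heading=180, draw]
RT 90: heading 180 -> 90
FD 8: (-6,0) -> (-6,8) [heading=90, draw]
FD 13: (-6,8) -> (-6,21) [heading=90, draw]
RT 180: heading 90 -> 270
PD: pen down
BK 3: (-6,21) -> (-6,24) [heading=270, draw]
FD 3: (-6,24) -> (-6,21) [heading=270, draw]
LT 90: heading 270 -> 0
LT 45: heading 0 -> 45
FD 14: (-6,21) -> (3.899,30.899) [heading=45, draw]
PU: pen up
PD: pen down
Final: pos=(3.899,30.899), heading=45, 6 segment(s) drawn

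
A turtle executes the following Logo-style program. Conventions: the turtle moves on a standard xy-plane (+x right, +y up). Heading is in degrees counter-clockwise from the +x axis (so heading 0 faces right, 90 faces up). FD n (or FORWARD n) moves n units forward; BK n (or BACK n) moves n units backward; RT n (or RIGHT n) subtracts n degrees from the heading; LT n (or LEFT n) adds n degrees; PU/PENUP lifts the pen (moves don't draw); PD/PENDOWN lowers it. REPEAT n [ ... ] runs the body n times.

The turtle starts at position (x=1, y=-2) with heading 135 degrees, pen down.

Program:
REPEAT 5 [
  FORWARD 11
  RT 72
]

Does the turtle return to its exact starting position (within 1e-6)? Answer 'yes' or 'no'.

Executing turtle program step by step:
Start: pos=(1,-2), heading=135, pen down
REPEAT 5 [
  -- iteration 1/5 --
  FD 11: (1,-2) -> (-6.778,5.778) [heading=135, draw]
  RT 72: heading 135 -> 63
  -- iteration 2/5 --
  FD 11: (-6.778,5.778) -> (-1.784,15.579) [heading=63, draw]
  RT 72: heading 63 -> 351
  -- iteration 3/5 --
  FD 11: (-1.784,15.579) -> (9.08,13.858) [heading=351, draw]
  RT 72: heading 351 -> 279
  -- iteration 4/5 --
  FD 11: (9.08,13.858) -> (10.801,2.994) [heading=279, draw]
  RT 72: heading 279 -> 207
  -- iteration 5/5 --
  FD 11: (10.801,2.994) -> (1,-2) [heading=207, draw]
  RT 72: heading 207 -> 135
]
Final: pos=(1,-2), heading=135, 5 segment(s) drawn

Start position: (1, -2)
Final position: (1, -2)
Distance = 0; < 1e-6 -> CLOSED

Answer: yes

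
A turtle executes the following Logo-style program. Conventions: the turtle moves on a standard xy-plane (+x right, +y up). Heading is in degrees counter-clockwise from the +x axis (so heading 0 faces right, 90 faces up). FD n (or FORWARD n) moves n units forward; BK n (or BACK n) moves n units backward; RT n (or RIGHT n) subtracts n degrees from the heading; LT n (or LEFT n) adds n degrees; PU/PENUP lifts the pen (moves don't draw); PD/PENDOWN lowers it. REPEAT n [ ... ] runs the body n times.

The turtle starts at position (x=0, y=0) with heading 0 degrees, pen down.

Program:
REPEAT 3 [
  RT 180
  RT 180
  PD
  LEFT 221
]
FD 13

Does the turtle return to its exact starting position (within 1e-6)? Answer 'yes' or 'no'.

Executing turtle program step by step:
Start: pos=(0,0), heading=0, pen down
REPEAT 3 [
  -- iteration 1/3 --
  RT 180: heading 0 -> 180
  RT 180: heading 180 -> 0
  PD: pen down
  LT 221: heading 0 -> 221
  -- iteration 2/3 --
  RT 180: heading 221 -> 41
  RT 180: heading 41 -> 221
  PD: pen down
  LT 221: heading 221 -> 82
  -- iteration 3/3 --
  RT 180: heading 82 -> 262
  RT 180: heading 262 -> 82
  PD: pen down
  LT 221: heading 82 -> 303
]
FD 13: (0,0) -> (7.08,-10.903) [heading=303, draw]
Final: pos=(7.08,-10.903), heading=303, 1 segment(s) drawn

Start position: (0, 0)
Final position: (7.08, -10.903)
Distance = 13; >= 1e-6 -> NOT closed

Answer: no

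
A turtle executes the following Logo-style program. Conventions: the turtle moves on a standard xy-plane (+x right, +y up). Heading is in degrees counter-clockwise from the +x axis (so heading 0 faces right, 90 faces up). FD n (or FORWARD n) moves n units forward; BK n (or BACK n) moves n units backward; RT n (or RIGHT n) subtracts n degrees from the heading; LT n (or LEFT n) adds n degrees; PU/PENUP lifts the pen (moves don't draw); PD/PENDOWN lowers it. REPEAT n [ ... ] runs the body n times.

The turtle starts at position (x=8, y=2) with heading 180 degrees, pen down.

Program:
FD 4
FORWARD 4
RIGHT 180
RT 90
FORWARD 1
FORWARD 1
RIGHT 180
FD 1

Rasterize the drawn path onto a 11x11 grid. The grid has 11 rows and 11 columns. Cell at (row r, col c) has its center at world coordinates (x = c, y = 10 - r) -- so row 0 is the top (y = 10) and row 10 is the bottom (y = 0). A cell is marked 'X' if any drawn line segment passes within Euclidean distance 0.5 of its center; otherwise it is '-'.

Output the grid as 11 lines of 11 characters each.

Answer: -----------
-----------
-----------
-----------
-----------
-----------
-----------
-----------
XXXXXXXXX--
X----------
X----------

Derivation:
Segment 0: (8,2) -> (4,2)
Segment 1: (4,2) -> (0,2)
Segment 2: (0,2) -> (0,1)
Segment 3: (0,1) -> (0,0)
Segment 4: (0,0) -> (-0,1)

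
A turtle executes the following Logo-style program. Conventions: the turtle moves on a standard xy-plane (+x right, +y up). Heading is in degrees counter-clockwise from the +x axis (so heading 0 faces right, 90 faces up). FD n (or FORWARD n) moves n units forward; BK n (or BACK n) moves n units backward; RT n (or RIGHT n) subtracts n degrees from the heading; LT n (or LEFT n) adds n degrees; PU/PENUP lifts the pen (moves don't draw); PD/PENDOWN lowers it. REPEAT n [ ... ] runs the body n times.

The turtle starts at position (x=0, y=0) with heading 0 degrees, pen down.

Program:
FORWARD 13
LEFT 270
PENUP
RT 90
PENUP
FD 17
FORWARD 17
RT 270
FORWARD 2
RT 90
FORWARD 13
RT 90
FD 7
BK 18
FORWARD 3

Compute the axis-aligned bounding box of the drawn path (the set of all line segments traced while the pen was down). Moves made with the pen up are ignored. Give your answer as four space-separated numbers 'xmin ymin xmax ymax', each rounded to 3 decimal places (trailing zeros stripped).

Answer: 0 0 13 0

Derivation:
Executing turtle program step by step:
Start: pos=(0,0), heading=0, pen down
FD 13: (0,0) -> (13,0) [heading=0, draw]
LT 270: heading 0 -> 270
PU: pen up
RT 90: heading 270 -> 180
PU: pen up
FD 17: (13,0) -> (-4,0) [heading=180, move]
FD 17: (-4,0) -> (-21,0) [heading=180, move]
RT 270: heading 180 -> 270
FD 2: (-21,0) -> (-21,-2) [heading=270, move]
RT 90: heading 270 -> 180
FD 13: (-21,-2) -> (-34,-2) [heading=180, move]
RT 90: heading 180 -> 90
FD 7: (-34,-2) -> (-34,5) [heading=90, move]
BK 18: (-34,5) -> (-34,-13) [heading=90, move]
FD 3: (-34,-13) -> (-34,-10) [heading=90, move]
Final: pos=(-34,-10), heading=90, 1 segment(s) drawn

Segment endpoints: x in {0, 13}, y in {0}
xmin=0, ymin=0, xmax=13, ymax=0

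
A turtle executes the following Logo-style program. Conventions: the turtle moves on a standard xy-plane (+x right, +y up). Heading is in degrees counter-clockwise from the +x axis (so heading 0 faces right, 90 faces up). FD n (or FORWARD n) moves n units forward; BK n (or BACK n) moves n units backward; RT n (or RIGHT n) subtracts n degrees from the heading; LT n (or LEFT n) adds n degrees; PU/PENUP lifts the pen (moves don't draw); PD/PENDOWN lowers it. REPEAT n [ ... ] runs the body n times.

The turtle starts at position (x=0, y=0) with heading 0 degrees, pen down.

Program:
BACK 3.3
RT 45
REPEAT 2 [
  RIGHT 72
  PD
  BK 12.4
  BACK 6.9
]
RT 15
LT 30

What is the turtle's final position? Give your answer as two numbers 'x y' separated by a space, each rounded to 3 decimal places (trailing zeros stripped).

Answer: 24.524 14.177

Derivation:
Executing turtle program step by step:
Start: pos=(0,0), heading=0, pen down
BK 3.3: (0,0) -> (-3.3,0) [heading=0, draw]
RT 45: heading 0 -> 315
REPEAT 2 [
  -- iteration 1/2 --
  RT 72: heading 315 -> 243
  PD: pen down
  BK 12.4: (-3.3,0) -> (2.329,11.048) [heading=243, draw]
  BK 6.9: (2.329,11.048) -> (5.462,17.196) [heading=243, draw]
  -- iteration 2/2 --
  RT 72: heading 243 -> 171
  PD: pen down
  BK 12.4: (5.462,17.196) -> (17.709,15.257) [heading=171, draw]
  BK 6.9: (17.709,15.257) -> (24.524,14.177) [heading=171, draw]
]
RT 15: heading 171 -> 156
LT 30: heading 156 -> 186
Final: pos=(24.524,14.177), heading=186, 5 segment(s) drawn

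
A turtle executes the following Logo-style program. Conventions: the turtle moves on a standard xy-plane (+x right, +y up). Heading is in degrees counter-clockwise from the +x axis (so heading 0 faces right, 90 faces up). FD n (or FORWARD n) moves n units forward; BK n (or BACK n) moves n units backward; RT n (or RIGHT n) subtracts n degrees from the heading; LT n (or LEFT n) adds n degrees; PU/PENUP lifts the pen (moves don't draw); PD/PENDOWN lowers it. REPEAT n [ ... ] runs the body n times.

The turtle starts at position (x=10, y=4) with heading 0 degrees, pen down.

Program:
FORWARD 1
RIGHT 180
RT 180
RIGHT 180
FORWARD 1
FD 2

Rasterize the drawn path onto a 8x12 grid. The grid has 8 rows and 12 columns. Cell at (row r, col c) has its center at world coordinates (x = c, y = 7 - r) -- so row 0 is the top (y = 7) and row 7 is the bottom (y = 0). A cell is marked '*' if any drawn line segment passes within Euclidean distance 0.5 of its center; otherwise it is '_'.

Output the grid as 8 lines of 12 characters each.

Answer: ____________
____________
____________
________****
____________
____________
____________
____________

Derivation:
Segment 0: (10,4) -> (11,4)
Segment 1: (11,4) -> (10,4)
Segment 2: (10,4) -> (8,4)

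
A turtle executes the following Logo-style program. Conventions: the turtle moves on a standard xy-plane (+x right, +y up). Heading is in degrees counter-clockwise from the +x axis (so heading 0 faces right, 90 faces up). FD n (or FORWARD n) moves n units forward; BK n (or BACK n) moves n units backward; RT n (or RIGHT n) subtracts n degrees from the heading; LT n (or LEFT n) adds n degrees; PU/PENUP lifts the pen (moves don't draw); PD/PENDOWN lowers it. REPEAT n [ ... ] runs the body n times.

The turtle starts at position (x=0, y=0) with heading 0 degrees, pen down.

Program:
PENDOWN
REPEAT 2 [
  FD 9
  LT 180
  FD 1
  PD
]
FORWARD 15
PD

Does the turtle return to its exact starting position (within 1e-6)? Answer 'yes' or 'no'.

Answer: no

Derivation:
Executing turtle program step by step:
Start: pos=(0,0), heading=0, pen down
PD: pen down
REPEAT 2 [
  -- iteration 1/2 --
  FD 9: (0,0) -> (9,0) [heading=0, draw]
  LT 180: heading 0 -> 180
  FD 1: (9,0) -> (8,0) [heading=180, draw]
  PD: pen down
  -- iteration 2/2 --
  FD 9: (8,0) -> (-1,0) [heading=180, draw]
  LT 180: heading 180 -> 0
  FD 1: (-1,0) -> (0,0) [heading=0, draw]
  PD: pen down
]
FD 15: (0,0) -> (15,0) [heading=0, draw]
PD: pen down
Final: pos=(15,0), heading=0, 5 segment(s) drawn

Start position: (0, 0)
Final position: (15, 0)
Distance = 15; >= 1e-6 -> NOT closed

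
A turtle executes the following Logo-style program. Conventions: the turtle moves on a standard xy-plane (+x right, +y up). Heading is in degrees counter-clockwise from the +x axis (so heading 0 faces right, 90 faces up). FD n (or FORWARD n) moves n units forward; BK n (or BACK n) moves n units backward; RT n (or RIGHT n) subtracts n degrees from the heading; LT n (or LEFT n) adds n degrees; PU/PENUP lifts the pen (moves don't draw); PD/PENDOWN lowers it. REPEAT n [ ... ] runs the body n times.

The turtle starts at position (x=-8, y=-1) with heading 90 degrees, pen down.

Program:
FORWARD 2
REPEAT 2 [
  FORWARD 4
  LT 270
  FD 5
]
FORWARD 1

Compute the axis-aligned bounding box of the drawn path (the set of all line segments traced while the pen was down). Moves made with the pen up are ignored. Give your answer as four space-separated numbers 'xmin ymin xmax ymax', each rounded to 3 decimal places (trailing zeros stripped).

Executing turtle program step by step:
Start: pos=(-8,-1), heading=90, pen down
FD 2: (-8,-1) -> (-8,1) [heading=90, draw]
REPEAT 2 [
  -- iteration 1/2 --
  FD 4: (-8,1) -> (-8,5) [heading=90, draw]
  LT 270: heading 90 -> 0
  FD 5: (-8,5) -> (-3,5) [heading=0, draw]
  -- iteration 2/2 --
  FD 4: (-3,5) -> (1,5) [heading=0, draw]
  LT 270: heading 0 -> 270
  FD 5: (1,5) -> (1,0) [heading=270, draw]
]
FD 1: (1,0) -> (1,-1) [heading=270, draw]
Final: pos=(1,-1), heading=270, 6 segment(s) drawn

Segment endpoints: x in {-8, -3, 1, 1, 1}, y in {-1, -1, 0, 1, 5, 5, 5}
xmin=-8, ymin=-1, xmax=1, ymax=5

Answer: -8 -1 1 5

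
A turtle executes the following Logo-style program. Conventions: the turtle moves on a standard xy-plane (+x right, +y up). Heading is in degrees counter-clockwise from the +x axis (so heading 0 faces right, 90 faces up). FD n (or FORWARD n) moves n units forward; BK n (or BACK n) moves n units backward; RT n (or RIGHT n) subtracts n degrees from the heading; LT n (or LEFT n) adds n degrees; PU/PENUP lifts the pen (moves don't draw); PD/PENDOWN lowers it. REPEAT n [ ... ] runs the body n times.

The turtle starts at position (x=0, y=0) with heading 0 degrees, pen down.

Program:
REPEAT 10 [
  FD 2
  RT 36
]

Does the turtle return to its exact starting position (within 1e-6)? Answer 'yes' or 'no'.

Answer: yes

Derivation:
Executing turtle program step by step:
Start: pos=(0,0), heading=0, pen down
REPEAT 10 [
  -- iteration 1/10 --
  FD 2: (0,0) -> (2,0) [heading=0, draw]
  RT 36: heading 0 -> 324
  -- iteration 2/10 --
  FD 2: (2,0) -> (3.618,-1.176) [heading=324, draw]
  RT 36: heading 324 -> 288
  -- iteration 3/10 --
  FD 2: (3.618,-1.176) -> (4.236,-3.078) [heading=288, draw]
  RT 36: heading 288 -> 252
  -- iteration 4/10 --
  FD 2: (4.236,-3.078) -> (3.618,-4.98) [heading=252, draw]
  RT 36: heading 252 -> 216
  -- iteration 5/10 --
  FD 2: (3.618,-4.98) -> (2,-6.155) [heading=216, draw]
  RT 36: heading 216 -> 180
  -- iteration 6/10 --
  FD 2: (2,-6.155) -> (0,-6.155) [heading=180, draw]
  RT 36: heading 180 -> 144
  -- iteration 7/10 --
  FD 2: (0,-6.155) -> (-1.618,-4.98) [heading=144, draw]
  RT 36: heading 144 -> 108
  -- iteration 8/10 --
  FD 2: (-1.618,-4.98) -> (-2.236,-3.078) [heading=108, draw]
  RT 36: heading 108 -> 72
  -- iteration 9/10 --
  FD 2: (-2.236,-3.078) -> (-1.618,-1.176) [heading=72, draw]
  RT 36: heading 72 -> 36
  -- iteration 10/10 --
  FD 2: (-1.618,-1.176) -> (0,0) [heading=36, draw]
  RT 36: heading 36 -> 0
]
Final: pos=(0,0), heading=0, 10 segment(s) drawn

Start position: (0, 0)
Final position: (0, 0)
Distance = 0; < 1e-6 -> CLOSED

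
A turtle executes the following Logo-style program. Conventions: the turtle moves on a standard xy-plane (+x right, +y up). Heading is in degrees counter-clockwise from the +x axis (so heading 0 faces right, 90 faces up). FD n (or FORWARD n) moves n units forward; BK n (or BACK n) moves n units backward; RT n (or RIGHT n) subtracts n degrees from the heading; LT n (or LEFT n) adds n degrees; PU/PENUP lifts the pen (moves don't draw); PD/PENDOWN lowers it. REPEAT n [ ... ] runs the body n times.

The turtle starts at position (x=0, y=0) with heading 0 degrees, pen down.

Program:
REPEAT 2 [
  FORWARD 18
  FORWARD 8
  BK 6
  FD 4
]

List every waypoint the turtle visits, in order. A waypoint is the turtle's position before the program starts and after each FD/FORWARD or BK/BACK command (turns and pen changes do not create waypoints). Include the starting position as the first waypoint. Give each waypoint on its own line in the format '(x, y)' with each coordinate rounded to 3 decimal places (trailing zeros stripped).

Executing turtle program step by step:
Start: pos=(0,0), heading=0, pen down
REPEAT 2 [
  -- iteration 1/2 --
  FD 18: (0,0) -> (18,0) [heading=0, draw]
  FD 8: (18,0) -> (26,0) [heading=0, draw]
  BK 6: (26,0) -> (20,0) [heading=0, draw]
  FD 4: (20,0) -> (24,0) [heading=0, draw]
  -- iteration 2/2 --
  FD 18: (24,0) -> (42,0) [heading=0, draw]
  FD 8: (42,0) -> (50,0) [heading=0, draw]
  BK 6: (50,0) -> (44,0) [heading=0, draw]
  FD 4: (44,0) -> (48,0) [heading=0, draw]
]
Final: pos=(48,0), heading=0, 8 segment(s) drawn
Waypoints (9 total):
(0, 0)
(18, 0)
(26, 0)
(20, 0)
(24, 0)
(42, 0)
(50, 0)
(44, 0)
(48, 0)

Answer: (0, 0)
(18, 0)
(26, 0)
(20, 0)
(24, 0)
(42, 0)
(50, 0)
(44, 0)
(48, 0)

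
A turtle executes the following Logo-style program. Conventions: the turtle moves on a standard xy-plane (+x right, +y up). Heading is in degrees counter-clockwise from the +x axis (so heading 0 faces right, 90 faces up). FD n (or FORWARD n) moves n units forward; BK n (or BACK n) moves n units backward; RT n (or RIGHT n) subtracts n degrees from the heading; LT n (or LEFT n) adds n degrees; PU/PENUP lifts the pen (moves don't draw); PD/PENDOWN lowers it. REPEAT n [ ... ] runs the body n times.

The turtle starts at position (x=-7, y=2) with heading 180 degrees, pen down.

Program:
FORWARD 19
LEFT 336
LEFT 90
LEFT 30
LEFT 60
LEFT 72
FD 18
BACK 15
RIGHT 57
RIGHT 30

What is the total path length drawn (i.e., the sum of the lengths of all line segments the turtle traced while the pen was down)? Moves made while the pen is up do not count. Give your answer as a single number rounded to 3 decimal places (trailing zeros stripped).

Executing turtle program step by step:
Start: pos=(-7,2), heading=180, pen down
FD 19: (-7,2) -> (-26,2) [heading=180, draw]
LT 336: heading 180 -> 156
LT 90: heading 156 -> 246
LT 30: heading 246 -> 276
LT 60: heading 276 -> 336
LT 72: heading 336 -> 48
FD 18: (-26,2) -> (-13.956,15.377) [heading=48, draw]
BK 15: (-13.956,15.377) -> (-23.993,4.229) [heading=48, draw]
RT 57: heading 48 -> 351
RT 30: heading 351 -> 321
Final: pos=(-23.993,4.229), heading=321, 3 segment(s) drawn

Segment lengths:
  seg 1: (-7,2) -> (-26,2), length = 19
  seg 2: (-26,2) -> (-13.956,15.377), length = 18
  seg 3: (-13.956,15.377) -> (-23.993,4.229), length = 15
Total = 52

Answer: 52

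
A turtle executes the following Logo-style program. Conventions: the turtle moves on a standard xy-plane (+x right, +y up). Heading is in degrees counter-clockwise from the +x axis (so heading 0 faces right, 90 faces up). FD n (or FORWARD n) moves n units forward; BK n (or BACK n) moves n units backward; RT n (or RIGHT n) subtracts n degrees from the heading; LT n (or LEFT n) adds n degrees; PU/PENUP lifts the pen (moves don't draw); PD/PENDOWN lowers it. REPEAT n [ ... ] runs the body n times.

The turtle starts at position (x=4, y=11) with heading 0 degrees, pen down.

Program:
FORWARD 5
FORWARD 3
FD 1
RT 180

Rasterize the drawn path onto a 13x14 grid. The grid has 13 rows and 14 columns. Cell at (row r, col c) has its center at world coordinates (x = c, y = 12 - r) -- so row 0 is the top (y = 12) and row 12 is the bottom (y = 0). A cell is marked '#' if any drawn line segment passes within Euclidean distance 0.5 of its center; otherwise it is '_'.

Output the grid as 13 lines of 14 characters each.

Answer: ______________
____##########
______________
______________
______________
______________
______________
______________
______________
______________
______________
______________
______________

Derivation:
Segment 0: (4,11) -> (9,11)
Segment 1: (9,11) -> (12,11)
Segment 2: (12,11) -> (13,11)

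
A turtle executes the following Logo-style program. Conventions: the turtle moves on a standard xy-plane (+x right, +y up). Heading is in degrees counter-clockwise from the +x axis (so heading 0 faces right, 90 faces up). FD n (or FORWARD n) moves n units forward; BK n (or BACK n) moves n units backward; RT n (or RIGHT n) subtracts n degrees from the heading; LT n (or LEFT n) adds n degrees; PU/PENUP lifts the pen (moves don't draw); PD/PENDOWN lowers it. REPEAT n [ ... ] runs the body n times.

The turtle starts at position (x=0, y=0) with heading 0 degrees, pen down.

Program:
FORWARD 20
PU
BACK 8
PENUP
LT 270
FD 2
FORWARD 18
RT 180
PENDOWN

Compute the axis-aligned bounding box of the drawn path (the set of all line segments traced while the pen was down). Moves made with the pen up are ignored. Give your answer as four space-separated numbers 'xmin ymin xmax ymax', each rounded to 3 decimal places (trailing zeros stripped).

Executing turtle program step by step:
Start: pos=(0,0), heading=0, pen down
FD 20: (0,0) -> (20,0) [heading=0, draw]
PU: pen up
BK 8: (20,0) -> (12,0) [heading=0, move]
PU: pen up
LT 270: heading 0 -> 270
FD 2: (12,0) -> (12,-2) [heading=270, move]
FD 18: (12,-2) -> (12,-20) [heading=270, move]
RT 180: heading 270 -> 90
PD: pen down
Final: pos=(12,-20), heading=90, 1 segment(s) drawn

Segment endpoints: x in {0, 20}, y in {0}
xmin=0, ymin=0, xmax=20, ymax=0

Answer: 0 0 20 0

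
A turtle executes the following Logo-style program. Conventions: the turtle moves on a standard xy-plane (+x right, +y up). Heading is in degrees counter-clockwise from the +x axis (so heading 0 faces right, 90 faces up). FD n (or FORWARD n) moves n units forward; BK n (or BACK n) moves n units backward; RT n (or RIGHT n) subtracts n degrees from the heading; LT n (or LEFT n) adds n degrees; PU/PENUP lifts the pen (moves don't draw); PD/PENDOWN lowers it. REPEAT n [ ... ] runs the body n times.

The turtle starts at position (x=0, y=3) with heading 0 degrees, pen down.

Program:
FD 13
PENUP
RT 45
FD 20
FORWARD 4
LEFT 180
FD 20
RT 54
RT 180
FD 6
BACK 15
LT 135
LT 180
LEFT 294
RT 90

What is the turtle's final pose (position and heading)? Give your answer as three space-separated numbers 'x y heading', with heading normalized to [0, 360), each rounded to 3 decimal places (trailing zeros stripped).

Executing turtle program step by step:
Start: pos=(0,3), heading=0, pen down
FD 13: (0,3) -> (13,3) [heading=0, draw]
PU: pen up
RT 45: heading 0 -> 315
FD 20: (13,3) -> (27.142,-11.142) [heading=315, move]
FD 4: (27.142,-11.142) -> (29.971,-13.971) [heading=315, move]
LT 180: heading 315 -> 135
FD 20: (29.971,-13.971) -> (15.828,0.172) [heading=135, move]
RT 54: heading 135 -> 81
RT 180: heading 81 -> 261
FD 6: (15.828,0.172) -> (14.89,-5.755) [heading=261, move]
BK 15: (14.89,-5.755) -> (17.236,9.061) [heading=261, move]
LT 135: heading 261 -> 36
LT 180: heading 36 -> 216
LT 294: heading 216 -> 150
RT 90: heading 150 -> 60
Final: pos=(17.236,9.061), heading=60, 1 segment(s) drawn

Answer: 17.236 9.061 60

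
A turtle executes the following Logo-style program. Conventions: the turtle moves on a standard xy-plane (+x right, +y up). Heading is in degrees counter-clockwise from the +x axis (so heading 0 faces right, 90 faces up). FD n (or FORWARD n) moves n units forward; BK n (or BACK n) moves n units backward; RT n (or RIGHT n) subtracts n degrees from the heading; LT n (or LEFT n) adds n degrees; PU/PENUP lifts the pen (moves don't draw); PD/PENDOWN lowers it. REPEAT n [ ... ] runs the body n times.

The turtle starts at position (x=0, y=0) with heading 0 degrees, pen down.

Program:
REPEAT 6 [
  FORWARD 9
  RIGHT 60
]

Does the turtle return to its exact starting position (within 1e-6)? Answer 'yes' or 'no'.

Executing turtle program step by step:
Start: pos=(0,0), heading=0, pen down
REPEAT 6 [
  -- iteration 1/6 --
  FD 9: (0,0) -> (9,0) [heading=0, draw]
  RT 60: heading 0 -> 300
  -- iteration 2/6 --
  FD 9: (9,0) -> (13.5,-7.794) [heading=300, draw]
  RT 60: heading 300 -> 240
  -- iteration 3/6 --
  FD 9: (13.5,-7.794) -> (9,-15.588) [heading=240, draw]
  RT 60: heading 240 -> 180
  -- iteration 4/6 --
  FD 9: (9,-15.588) -> (0,-15.588) [heading=180, draw]
  RT 60: heading 180 -> 120
  -- iteration 5/6 --
  FD 9: (0,-15.588) -> (-4.5,-7.794) [heading=120, draw]
  RT 60: heading 120 -> 60
  -- iteration 6/6 --
  FD 9: (-4.5,-7.794) -> (0,0) [heading=60, draw]
  RT 60: heading 60 -> 0
]
Final: pos=(0,0), heading=0, 6 segment(s) drawn

Start position: (0, 0)
Final position: (0, 0)
Distance = 0; < 1e-6 -> CLOSED

Answer: yes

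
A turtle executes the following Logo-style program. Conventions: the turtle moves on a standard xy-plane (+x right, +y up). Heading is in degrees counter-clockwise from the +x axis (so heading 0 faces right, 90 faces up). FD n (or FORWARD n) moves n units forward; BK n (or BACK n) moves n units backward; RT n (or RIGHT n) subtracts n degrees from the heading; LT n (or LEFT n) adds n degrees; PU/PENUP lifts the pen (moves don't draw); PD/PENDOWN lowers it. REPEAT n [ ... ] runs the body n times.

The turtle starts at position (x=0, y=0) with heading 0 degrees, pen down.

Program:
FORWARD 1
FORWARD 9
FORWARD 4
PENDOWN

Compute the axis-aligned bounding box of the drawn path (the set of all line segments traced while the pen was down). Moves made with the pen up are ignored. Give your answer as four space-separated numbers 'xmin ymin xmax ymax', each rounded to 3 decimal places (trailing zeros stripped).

Executing turtle program step by step:
Start: pos=(0,0), heading=0, pen down
FD 1: (0,0) -> (1,0) [heading=0, draw]
FD 9: (1,0) -> (10,0) [heading=0, draw]
FD 4: (10,0) -> (14,0) [heading=0, draw]
PD: pen down
Final: pos=(14,0), heading=0, 3 segment(s) drawn

Segment endpoints: x in {0, 1, 10, 14}, y in {0}
xmin=0, ymin=0, xmax=14, ymax=0

Answer: 0 0 14 0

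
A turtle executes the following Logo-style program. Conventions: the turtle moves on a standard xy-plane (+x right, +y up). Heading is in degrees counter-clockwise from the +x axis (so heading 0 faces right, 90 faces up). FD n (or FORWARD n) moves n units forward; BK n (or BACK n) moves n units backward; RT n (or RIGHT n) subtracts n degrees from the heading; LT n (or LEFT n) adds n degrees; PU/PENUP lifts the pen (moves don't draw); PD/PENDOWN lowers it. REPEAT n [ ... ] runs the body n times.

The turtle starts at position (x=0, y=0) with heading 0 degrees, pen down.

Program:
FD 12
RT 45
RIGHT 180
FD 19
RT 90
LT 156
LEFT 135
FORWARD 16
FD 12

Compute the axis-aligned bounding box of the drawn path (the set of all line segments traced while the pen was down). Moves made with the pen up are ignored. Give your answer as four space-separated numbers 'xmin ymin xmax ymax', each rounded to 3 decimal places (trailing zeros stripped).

Executing turtle program step by step:
Start: pos=(0,0), heading=0, pen down
FD 12: (0,0) -> (12,0) [heading=0, draw]
RT 45: heading 0 -> 315
RT 180: heading 315 -> 135
FD 19: (12,0) -> (-1.435,13.435) [heading=135, draw]
RT 90: heading 135 -> 45
LT 156: heading 45 -> 201
LT 135: heading 201 -> 336
FD 16: (-1.435,13.435) -> (13.182,6.927) [heading=336, draw]
FD 12: (13.182,6.927) -> (24.144,2.046) [heading=336, draw]
Final: pos=(24.144,2.046), heading=336, 4 segment(s) drawn

Segment endpoints: x in {-1.435, 0, 12, 13.182, 24.144}, y in {0, 2.046, 6.927, 13.435}
xmin=-1.435, ymin=0, xmax=24.144, ymax=13.435

Answer: -1.435 0 24.144 13.435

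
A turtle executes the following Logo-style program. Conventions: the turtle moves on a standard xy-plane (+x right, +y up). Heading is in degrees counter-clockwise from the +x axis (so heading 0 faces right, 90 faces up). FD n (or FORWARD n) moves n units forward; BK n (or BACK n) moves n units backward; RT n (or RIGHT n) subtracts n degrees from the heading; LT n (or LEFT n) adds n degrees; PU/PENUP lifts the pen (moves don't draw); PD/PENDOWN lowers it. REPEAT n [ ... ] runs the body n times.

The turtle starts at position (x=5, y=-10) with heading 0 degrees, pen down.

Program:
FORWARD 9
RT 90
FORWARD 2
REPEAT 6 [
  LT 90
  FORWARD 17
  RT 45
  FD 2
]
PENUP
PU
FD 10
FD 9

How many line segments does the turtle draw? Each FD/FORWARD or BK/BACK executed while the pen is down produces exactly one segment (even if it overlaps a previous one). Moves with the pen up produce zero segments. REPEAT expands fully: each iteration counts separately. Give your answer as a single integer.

Executing turtle program step by step:
Start: pos=(5,-10), heading=0, pen down
FD 9: (5,-10) -> (14,-10) [heading=0, draw]
RT 90: heading 0 -> 270
FD 2: (14,-10) -> (14,-12) [heading=270, draw]
REPEAT 6 [
  -- iteration 1/6 --
  LT 90: heading 270 -> 0
  FD 17: (14,-12) -> (31,-12) [heading=0, draw]
  RT 45: heading 0 -> 315
  FD 2: (31,-12) -> (32.414,-13.414) [heading=315, draw]
  -- iteration 2/6 --
  LT 90: heading 315 -> 45
  FD 17: (32.414,-13.414) -> (44.435,-1.393) [heading=45, draw]
  RT 45: heading 45 -> 0
  FD 2: (44.435,-1.393) -> (46.435,-1.393) [heading=0, draw]
  -- iteration 3/6 --
  LT 90: heading 0 -> 90
  FD 17: (46.435,-1.393) -> (46.435,15.607) [heading=90, draw]
  RT 45: heading 90 -> 45
  FD 2: (46.435,15.607) -> (47.849,17.021) [heading=45, draw]
  -- iteration 4/6 --
  LT 90: heading 45 -> 135
  FD 17: (47.849,17.021) -> (35.828,29.042) [heading=135, draw]
  RT 45: heading 135 -> 90
  FD 2: (35.828,29.042) -> (35.828,31.042) [heading=90, draw]
  -- iteration 5/6 --
  LT 90: heading 90 -> 180
  FD 17: (35.828,31.042) -> (18.828,31.042) [heading=180, draw]
  RT 45: heading 180 -> 135
  FD 2: (18.828,31.042) -> (17.414,32.456) [heading=135, draw]
  -- iteration 6/6 --
  LT 90: heading 135 -> 225
  FD 17: (17.414,32.456) -> (5.393,20.435) [heading=225, draw]
  RT 45: heading 225 -> 180
  FD 2: (5.393,20.435) -> (3.393,20.435) [heading=180, draw]
]
PU: pen up
PU: pen up
FD 10: (3.393,20.435) -> (-6.607,20.435) [heading=180, move]
FD 9: (-6.607,20.435) -> (-15.607,20.435) [heading=180, move]
Final: pos=(-15.607,20.435), heading=180, 14 segment(s) drawn
Segments drawn: 14

Answer: 14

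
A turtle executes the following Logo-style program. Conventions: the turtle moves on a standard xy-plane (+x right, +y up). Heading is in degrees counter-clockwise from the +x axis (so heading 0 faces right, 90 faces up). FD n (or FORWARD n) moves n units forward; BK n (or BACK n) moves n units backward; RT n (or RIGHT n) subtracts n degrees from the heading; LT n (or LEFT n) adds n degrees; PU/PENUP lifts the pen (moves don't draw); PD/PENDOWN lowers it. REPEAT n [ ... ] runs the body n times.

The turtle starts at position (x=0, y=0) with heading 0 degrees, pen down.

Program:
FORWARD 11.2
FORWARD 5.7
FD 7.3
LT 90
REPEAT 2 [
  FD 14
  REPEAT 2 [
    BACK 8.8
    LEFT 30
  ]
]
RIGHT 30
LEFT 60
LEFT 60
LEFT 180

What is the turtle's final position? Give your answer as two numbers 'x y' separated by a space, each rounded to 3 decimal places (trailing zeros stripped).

Answer: 32.897 0.179

Derivation:
Executing turtle program step by step:
Start: pos=(0,0), heading=0, pen down
FD 11.2: (0,0) -> (11.2,0) [heading=0, draw]
FD 5.7: (11.2,0) -> (16.9,0) [heading=0, draw]
FD 7.3: (16.9,0) -> (24.2,0) [heading=0, draw]
LT 90: heading 0 -> 90
REPEAT 2 [
  -- iteration 1/2 --
  FD 14: (24.2,0) -> (24.2,14) [heading=90, draw]
  REPEAT 2 [
    -- iteration 1/2 --
    BK 8.8: (24.2,14) -> (24.2,5.2) [heading=90, draw]
    LT 30: heading 90 -> 120
    -- iteration 2/2 --
    BK 8.8: (24.2,5.2) -> (28.6,-2.421) [heading=120, draw]
    LT 30: heading 120 -> 150
  ]
  -- iteration 2/2 --
  FD 14: (28.6,-2.421) -> (16.476,4.579) [heading=150, draw]
  REPEAT 2 [
    -- iteration 1/2 --
    BK 8.8: (16.476,4.579) -> (24.097,0.179) [heading=150, draw]
    LT 30: heading 150 -> 180
    -- iteration 2/2 --
    BK 8.8: (24.097,0.179) -> (32.897,0.179) [heading=180, draw]
    LT 30: heading 180 -> 210
  ]
]
RT 30: heading 210 -> 180
LT 60: heading 180 -> 240
LT 60: heading 240 -> 300
LT 180: heading 300 -> 120
Final: pos=(32.897,0.179), heading=120, 9 segment(s) drawn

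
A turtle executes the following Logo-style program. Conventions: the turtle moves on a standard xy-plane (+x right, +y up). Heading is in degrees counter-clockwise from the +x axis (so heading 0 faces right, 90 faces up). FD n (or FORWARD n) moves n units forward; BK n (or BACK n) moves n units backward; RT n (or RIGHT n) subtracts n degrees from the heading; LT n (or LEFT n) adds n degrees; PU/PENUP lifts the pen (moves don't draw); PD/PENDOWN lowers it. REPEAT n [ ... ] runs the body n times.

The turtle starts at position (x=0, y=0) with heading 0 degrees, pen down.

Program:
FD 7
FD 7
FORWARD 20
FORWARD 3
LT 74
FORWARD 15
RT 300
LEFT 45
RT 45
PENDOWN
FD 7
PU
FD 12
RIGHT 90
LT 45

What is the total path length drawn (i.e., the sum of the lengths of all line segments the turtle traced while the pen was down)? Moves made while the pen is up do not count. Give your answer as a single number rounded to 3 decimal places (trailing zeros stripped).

Executing turtle program step by step:
Start: pos=(0,0), heading=0, pen down
FD 7: (0,0) -> (7,0) [heading=0, draw]
FD 7: (7,0) -> (14,0) [heading=0, draw]
FD 20: (14,0) -> (34,0) [heading=0, draw]
FD 3: (34,0) -> (37,0) [heading=0, draw]
LT 74: heading 0 -> 74
FD 15: (37,0) -> (41.135,14.419) [heading=74, draw]
RT 300: heading 74 -> 134
LT 45: heading 134 -> 179
RT 45: heading 179 -> 134
PD: pen down
FD 7: (41.135,14.419) -> (36.272,19.454) [heading=134, draw]
PU: pen up
FD 12: (36.272,19.454) -> (27.936,28.086) [heading=134, move]
RT 90: heading 134 -> 44
LT 45: heading 44 -> 89
Final: pos=(27.936,28.086), heading=89, 6 segment(s) drawn

Segment lengths:
  seg 1: (0,0) -> (7,0), length = 7
  seg 2: (7,0) -> (14,0), length = 7
  seg 3: (14,0) -> (34,0), length = 20
  seg 4: (34,0) -> (37,0), length = 3
  seg 5: (37,0) -> (41.135,14.419), length = 15
  seg 6: (41.135,14.419) -> (36.272,19.454), length = 7
Total = 59

Answer: 59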